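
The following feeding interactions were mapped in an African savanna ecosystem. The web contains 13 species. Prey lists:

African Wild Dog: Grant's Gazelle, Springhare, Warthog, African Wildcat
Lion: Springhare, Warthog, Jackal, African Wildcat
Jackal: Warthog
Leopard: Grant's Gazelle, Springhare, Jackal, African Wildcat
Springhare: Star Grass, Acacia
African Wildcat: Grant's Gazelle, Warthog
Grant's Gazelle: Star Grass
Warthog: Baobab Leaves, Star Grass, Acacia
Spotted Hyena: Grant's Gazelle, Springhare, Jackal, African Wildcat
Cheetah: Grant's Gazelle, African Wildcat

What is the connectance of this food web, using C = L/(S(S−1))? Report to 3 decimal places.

The web has S = 13 species and L = 27 feeding links.
C = L / (S(S−1)) = 27 / 156 = 0.1731 ≈ 0.173.

C = 0.173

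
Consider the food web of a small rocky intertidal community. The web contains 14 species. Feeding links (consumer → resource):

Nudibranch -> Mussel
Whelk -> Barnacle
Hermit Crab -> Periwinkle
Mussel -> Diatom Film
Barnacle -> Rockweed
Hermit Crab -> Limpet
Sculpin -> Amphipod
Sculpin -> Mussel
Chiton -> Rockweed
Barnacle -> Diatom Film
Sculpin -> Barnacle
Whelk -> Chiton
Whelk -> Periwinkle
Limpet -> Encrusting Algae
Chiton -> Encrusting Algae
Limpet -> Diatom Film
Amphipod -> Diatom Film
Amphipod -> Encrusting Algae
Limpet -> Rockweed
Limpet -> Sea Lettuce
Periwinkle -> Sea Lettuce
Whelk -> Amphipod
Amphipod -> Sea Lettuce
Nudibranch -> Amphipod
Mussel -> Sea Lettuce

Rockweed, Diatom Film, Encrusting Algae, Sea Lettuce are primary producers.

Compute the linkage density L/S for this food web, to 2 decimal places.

L/S = 1.79

There are L = 25 links among S = 14 species.
L/S = 25/14 = 1.7857 ≈ 1.79.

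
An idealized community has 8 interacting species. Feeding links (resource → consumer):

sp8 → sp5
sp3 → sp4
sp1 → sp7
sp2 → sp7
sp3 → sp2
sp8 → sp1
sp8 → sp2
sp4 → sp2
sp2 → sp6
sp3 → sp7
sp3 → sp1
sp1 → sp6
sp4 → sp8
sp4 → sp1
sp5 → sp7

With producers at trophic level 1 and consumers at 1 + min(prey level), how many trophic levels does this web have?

4

Producers (level 1): sp3.
Following each consumer down to its lowest-level prey: sp3 → sp4 → sp8 → sp5 (levels 1 through 4).
All prey of sp5 (sp8 3) are at level 3 or above, so sp5 is at level 1 + 3 = 4.
Every consumer has at least one prey at level 3 or below, so none exceeds level 4.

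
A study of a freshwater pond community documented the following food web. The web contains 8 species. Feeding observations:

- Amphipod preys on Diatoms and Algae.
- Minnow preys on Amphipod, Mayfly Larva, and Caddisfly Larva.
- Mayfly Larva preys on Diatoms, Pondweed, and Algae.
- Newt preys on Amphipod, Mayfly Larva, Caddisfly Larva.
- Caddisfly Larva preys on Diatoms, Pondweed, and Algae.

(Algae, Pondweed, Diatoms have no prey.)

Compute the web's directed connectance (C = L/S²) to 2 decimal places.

The web has S = 8 species and L = 14 feeding links.
C = L / S² = 14 / 64 = 0.2188 ≈ 0.22.

C = 0.22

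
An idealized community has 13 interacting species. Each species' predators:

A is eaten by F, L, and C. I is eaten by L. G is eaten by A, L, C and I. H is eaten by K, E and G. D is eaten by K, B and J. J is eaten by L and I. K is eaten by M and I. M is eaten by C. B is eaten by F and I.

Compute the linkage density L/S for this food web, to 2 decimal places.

L/S = 1.62

There are L = 21 links among S = 13 species.
L/S = 21/13 = 1.6154 ≈ 1.62.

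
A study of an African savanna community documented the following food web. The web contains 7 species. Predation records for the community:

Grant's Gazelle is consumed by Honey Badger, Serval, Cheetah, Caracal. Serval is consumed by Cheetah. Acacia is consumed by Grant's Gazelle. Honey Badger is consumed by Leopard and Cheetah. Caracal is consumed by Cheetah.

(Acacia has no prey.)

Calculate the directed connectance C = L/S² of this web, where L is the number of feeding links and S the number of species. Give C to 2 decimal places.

The web has S = 7 species and L = 9 feeding links.
C = L / S² = 9 / 49 = 0.1837 ≈ 0.18.

C = 0.18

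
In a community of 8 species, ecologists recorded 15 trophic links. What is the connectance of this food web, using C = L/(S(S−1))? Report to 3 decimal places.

The web has S = 8 species and L = 15 feeding links.
C = L / (S(S−1)) = 15 / 56 = 0.2679 ≈ 0.268.

C = 0.268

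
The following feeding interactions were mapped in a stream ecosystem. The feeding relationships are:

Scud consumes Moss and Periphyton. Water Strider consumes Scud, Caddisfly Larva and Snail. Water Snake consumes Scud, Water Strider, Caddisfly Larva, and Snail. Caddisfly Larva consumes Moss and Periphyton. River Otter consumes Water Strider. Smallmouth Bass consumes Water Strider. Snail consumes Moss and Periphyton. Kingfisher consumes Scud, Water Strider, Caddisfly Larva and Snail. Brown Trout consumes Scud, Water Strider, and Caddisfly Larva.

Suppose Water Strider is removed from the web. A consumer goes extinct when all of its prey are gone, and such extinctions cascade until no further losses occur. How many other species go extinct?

2

Remove Water Strider.
Round 1: Smallmouth Bass (all prey gone), River Otter (all prey gone) → extinct.
No further losses. Total secondary extinctions: 2.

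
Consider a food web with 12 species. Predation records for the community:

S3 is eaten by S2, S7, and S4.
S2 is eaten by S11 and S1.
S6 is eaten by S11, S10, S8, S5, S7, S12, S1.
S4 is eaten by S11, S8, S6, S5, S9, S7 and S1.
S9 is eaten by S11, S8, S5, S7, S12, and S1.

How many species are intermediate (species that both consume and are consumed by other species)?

Intermediate species (has both prey and predators): S4, S2, S6, S9.
Count: 4.

4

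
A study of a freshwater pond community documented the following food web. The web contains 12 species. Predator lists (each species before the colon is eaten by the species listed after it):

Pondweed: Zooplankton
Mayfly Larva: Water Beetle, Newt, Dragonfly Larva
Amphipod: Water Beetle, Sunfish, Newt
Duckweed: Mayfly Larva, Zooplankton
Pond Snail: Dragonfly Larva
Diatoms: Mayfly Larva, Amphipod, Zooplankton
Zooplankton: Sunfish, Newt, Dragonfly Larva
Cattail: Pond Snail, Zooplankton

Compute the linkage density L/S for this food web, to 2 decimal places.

There are L = 18 links among S = 12 species.
L/S = 18/12 = 1.5000 ≈ 1.50.

L/S = 1.50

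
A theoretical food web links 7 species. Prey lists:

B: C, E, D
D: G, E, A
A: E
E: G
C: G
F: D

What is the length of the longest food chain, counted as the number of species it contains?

One longest chain: G → E → A → D → F.
It has 5 species and 4 links.

5 species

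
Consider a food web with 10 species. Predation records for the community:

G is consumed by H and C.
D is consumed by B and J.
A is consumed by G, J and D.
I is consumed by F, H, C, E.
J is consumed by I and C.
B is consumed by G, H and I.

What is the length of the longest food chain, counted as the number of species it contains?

5 species

One longest chain: A → D → B → G → C.
It has 5 species and 4 links.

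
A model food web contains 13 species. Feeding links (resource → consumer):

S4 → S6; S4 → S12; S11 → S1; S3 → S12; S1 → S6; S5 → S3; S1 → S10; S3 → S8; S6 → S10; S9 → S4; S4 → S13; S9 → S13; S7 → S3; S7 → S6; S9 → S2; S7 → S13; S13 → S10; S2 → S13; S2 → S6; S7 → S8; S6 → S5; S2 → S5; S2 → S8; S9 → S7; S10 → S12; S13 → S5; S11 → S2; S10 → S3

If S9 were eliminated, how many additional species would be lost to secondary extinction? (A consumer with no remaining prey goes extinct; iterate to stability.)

2

Remove S9.
Round 1: S4 (all prey gone), S7 (all prey gone) → extinct.
No further losses. Total secondary extinctions: 2.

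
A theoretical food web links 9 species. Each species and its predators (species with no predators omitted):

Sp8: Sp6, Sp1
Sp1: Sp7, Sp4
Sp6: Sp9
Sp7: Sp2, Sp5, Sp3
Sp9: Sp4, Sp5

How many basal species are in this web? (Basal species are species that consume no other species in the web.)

1

Basal species (no prey listed): Sp8.
Count: 1.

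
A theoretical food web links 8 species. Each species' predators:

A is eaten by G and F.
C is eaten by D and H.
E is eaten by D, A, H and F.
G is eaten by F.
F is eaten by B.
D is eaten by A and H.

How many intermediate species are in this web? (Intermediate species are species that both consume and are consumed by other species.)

Intermediate species (has both prey and predators): D, A, G, F.
Count: 4.

4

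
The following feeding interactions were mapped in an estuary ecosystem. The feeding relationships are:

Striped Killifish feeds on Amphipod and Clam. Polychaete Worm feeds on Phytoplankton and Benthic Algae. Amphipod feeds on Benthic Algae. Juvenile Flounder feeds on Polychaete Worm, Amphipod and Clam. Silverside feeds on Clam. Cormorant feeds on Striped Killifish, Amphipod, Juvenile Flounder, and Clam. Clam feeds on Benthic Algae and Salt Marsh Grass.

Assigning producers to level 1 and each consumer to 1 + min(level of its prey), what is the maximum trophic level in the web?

3

Producers (level 1): Phytoplankton, Salt Marsh Grass, Benthic Algae.
Following each consumer down to its lowest-level prey: Salt Marsh Grass → Clam → Striped Killifish (levels 1 through 3).
All prey of Striped Killifish (Clam 2, Amphipod 2) are at level 2 or above, so Striped Killifish is at level 1 + 2 = 3.
Every consumer has at least one prey at level 2 or below, so none exceeds level 3.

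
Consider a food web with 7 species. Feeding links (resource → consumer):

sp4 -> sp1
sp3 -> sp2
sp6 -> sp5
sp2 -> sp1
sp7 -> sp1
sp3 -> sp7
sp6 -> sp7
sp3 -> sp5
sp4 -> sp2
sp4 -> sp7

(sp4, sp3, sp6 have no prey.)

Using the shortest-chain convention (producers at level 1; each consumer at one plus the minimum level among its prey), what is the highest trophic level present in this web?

Producers (level 1): sp4, sp3, sp6.
Following each consumer down to its lowest-level prey: sp4 → sp2 (levels 1 through 2).
All prey of sp2 (sp4 1, sp3 1) are at level 1 or above, so sp2 is at level 1 + 1 = 2.
Every consumer has at least one prey at level 1 or below, so none exceeds level 2.

2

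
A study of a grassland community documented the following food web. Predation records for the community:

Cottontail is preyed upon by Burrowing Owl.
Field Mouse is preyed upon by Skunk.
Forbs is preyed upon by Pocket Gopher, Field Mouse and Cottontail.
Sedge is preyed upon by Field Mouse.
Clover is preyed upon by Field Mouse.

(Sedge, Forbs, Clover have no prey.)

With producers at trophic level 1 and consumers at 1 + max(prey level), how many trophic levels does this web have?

3

Producers (level 1): Sedge, Forbs, Clover.
Sedge → Field Mouse → Skunk gives Skunk level 3.
No species has a prey at level 3, so no species reaches level 4.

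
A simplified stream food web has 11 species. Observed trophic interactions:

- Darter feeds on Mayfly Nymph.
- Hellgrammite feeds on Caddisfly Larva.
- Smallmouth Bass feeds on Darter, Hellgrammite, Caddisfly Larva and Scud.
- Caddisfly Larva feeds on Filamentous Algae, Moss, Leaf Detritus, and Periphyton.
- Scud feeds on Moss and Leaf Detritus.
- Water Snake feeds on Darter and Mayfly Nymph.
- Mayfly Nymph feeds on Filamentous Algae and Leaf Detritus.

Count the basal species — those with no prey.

4

Basal species (no prey listed): Filamentous Algae, Leaf Detritus, Periphyton, Moss.
Count: 4.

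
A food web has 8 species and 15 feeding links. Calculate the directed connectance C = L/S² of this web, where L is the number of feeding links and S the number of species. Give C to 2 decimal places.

C = 0.23

The web has S = 8 species and L = 15 feeding links.
C = L / S² = 15 / 64 = 0.2344 ≈ 0.23.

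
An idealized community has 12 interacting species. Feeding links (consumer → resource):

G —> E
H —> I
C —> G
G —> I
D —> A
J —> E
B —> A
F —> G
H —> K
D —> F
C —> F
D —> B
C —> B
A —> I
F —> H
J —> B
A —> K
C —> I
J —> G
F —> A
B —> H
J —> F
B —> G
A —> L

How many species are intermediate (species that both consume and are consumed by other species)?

5

Intermediate species (has both prey and predators): G, H, A, B, F.
Count: 5.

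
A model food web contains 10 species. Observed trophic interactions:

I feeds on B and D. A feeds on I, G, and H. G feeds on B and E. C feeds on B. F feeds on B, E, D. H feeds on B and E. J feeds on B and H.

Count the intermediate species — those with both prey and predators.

Intermediate species (has both prey and predators): G, H, I.
Count: 3.

3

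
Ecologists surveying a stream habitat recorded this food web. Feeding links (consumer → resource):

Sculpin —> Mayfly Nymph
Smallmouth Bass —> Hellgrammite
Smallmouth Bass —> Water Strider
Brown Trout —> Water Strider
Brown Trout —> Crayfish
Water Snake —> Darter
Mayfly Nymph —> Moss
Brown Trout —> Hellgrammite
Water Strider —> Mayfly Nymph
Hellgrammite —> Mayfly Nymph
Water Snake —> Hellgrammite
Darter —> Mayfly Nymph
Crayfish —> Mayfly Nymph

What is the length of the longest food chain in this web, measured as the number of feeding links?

One longest chain: Moss → Mayfly Nymph → Hellgrammite → Brown Trout.
It has 4 species and 3 links.

3 links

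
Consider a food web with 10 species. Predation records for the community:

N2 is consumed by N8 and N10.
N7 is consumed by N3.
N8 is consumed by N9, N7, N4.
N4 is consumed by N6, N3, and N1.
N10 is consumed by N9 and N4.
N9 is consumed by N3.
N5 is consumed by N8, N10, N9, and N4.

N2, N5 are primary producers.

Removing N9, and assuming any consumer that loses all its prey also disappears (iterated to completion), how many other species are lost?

0

Remove N9.
Every predator of it retains at least one other prey: N3 still has N4, N7.
No consumer loses all prey, so no secondary extinctions occur.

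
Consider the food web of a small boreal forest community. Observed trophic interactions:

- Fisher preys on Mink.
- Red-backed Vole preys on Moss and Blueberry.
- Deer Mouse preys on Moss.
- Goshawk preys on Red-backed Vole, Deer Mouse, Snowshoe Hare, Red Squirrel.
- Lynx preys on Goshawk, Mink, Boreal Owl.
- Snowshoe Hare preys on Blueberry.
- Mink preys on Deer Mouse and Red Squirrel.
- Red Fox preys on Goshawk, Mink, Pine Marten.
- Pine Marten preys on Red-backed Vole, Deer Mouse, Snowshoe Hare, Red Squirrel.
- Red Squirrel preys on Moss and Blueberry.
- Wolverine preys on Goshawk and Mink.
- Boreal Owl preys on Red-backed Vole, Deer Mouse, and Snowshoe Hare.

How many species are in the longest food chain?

4 species

One longest chain: Moss → Deer Mouse → Goshawk → Red Fox.
It has 4 species and 3 links.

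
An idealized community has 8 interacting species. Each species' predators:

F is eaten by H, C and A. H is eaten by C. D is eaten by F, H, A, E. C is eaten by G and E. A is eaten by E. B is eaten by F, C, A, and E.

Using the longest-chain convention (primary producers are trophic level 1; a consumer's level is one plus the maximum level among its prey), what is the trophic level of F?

D is a producer → level 1.
F eats D (level 1); other prey at levels: B 1 → level 2.

Trophic level 2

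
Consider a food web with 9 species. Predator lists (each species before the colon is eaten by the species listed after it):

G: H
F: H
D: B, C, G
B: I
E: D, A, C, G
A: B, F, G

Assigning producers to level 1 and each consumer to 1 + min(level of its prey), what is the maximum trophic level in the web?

Producers (level 1): E.
Following each consumer down to its lowest-level prey: E → D → B → I (levels 1 through 4).
All prey of I (B 3) are at level 3 or above, so I is at level 1 + 3 = 4.
Every consumer has at least one prey at level 3 or below, so none exceeds level 4.

4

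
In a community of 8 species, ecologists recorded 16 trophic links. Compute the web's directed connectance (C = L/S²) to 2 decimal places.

The web has S = 8 species and L = 16 feeding links.
C = L / S² = 16 / 64 = 0.2500 ≈ 0.25.

C = 0.25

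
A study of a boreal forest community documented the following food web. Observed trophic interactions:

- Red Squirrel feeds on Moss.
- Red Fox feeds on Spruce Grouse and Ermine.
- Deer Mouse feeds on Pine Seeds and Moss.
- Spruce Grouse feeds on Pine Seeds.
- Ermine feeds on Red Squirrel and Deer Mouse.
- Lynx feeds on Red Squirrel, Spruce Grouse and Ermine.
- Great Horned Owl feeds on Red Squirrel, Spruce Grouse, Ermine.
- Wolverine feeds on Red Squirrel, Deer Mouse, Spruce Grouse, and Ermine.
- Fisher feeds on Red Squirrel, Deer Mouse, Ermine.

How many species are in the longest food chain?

One longest chain: Moss → Red Squirrel → Ermine → Wolverine.
It has 4 species and 3 links.

4 species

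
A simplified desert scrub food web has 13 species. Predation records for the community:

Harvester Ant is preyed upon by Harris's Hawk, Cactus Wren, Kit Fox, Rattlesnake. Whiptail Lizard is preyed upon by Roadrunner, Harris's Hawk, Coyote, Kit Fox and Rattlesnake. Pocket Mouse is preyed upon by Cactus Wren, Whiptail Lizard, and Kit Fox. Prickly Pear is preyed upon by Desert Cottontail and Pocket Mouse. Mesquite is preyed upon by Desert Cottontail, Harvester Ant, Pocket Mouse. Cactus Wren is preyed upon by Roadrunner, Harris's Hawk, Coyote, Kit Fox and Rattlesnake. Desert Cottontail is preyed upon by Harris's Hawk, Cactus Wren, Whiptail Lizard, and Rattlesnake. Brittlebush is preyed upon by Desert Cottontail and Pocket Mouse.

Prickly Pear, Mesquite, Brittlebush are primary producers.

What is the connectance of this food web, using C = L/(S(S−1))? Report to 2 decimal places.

C = 0.18

The web has S = 13 species and L = 28 feeding links.
C = L / (S(S−1)) = 28 / 156 = 0.1795 ≈ 0.18.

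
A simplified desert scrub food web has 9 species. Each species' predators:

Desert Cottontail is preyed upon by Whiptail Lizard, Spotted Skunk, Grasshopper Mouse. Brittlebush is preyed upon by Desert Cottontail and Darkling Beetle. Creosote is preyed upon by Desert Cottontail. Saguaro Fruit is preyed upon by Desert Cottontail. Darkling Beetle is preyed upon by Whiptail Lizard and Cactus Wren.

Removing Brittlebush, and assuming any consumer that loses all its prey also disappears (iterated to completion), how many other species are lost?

Remove Brittlebush.
Round 1: Darkling Beetle (all prey gone) → extinct.
Round 2: Cactus Wren (all prey gone) → extinct.
No further losses. Total secondary extinctions: 2.

2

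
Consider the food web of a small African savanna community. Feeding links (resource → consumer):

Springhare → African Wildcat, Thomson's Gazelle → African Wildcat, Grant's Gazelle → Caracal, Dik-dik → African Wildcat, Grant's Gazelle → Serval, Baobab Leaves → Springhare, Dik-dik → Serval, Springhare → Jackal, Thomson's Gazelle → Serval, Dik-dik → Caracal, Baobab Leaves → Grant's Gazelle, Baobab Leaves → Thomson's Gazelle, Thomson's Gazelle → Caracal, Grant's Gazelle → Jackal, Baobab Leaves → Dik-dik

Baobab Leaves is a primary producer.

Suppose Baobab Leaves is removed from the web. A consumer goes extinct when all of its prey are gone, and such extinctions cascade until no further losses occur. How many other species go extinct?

Remove Baobab Leaves.
Round 1: Thomson's Gazelle (all prey gone), Dik-dik (all prey gone), Springhare (all prey gone), Grant's Gazelle (all prey gone) → extinct.
Round 2: Serval (all prey gone), African Wildcat (all prey gone), Jackal (all prey gone), Caracal (all prey gone) → extinct.
No further losses. Total secondary extinctions: 8.

8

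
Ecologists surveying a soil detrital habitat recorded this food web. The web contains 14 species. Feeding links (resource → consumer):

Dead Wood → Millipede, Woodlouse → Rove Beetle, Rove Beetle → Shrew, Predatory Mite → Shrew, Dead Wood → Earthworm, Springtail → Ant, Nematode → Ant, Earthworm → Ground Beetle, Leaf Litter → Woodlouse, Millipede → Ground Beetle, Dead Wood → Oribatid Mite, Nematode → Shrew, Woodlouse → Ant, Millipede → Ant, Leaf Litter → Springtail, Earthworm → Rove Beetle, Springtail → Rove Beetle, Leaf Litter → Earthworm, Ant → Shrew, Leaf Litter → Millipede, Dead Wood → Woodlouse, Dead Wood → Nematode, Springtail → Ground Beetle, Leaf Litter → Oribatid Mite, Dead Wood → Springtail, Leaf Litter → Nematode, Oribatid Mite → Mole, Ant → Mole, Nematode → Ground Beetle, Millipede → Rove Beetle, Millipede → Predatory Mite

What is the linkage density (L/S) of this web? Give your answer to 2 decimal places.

There are L = 31 links among S = 14 species.
L/S = 31/14 = 2.2143 ≈ 2.21.

L/S = 2.21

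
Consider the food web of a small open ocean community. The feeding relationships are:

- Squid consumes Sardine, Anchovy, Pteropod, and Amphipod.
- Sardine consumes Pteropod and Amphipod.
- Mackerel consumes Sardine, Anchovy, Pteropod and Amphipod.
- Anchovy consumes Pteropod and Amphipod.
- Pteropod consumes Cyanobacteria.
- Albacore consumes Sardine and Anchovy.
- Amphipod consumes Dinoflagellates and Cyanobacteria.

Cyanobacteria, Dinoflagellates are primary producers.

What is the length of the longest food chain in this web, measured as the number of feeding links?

3 links

One longest chain: Cyanobacteria → Pteropod → Anchovy → Mackerel.
It has 4 species and 3 links.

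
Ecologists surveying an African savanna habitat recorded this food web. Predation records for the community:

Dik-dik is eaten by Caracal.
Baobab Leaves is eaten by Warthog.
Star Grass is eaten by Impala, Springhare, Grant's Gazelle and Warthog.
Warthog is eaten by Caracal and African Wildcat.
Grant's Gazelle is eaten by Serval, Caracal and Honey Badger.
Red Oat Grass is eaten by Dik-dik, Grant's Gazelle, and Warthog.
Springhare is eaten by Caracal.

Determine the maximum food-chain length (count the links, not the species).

One longest chain: Star Grass → Warthog → African Wildcat.
It has 3 species and 2 links.

2 links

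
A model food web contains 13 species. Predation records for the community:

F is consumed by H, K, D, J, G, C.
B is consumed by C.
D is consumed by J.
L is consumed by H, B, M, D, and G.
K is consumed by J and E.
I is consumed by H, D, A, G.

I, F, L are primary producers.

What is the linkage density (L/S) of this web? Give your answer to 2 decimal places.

L/S = 1.46

There are L = 19 links among S = 13 species.
L/S = 19/13 = 1.4615 ≈ 1.46.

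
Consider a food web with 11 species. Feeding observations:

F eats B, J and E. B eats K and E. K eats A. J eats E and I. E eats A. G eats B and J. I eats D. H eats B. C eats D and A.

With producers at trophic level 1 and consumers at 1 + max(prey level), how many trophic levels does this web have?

4

Producers (level 1): A, D.
A → K → B → G gives G level 4.
No species has a prey at level 4, so no species reaches level 5.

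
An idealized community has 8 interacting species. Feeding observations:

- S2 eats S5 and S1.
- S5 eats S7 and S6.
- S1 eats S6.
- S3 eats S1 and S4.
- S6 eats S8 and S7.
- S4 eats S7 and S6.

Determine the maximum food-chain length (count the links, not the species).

One longest chain: S8 → S6 → S5 → S2.
It has 4 species and 3 links.

3 links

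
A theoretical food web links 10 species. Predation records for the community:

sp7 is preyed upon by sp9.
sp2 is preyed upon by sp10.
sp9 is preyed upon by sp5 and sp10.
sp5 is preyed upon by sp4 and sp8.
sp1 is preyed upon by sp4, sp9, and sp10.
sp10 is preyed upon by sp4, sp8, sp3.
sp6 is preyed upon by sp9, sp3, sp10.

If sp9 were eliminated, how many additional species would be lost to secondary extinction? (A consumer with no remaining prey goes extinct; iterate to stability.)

1

Remove sp9.
Round 1: sp5 (all prey gone) → extinct.
No further losses. Total secondary extinctions: 1.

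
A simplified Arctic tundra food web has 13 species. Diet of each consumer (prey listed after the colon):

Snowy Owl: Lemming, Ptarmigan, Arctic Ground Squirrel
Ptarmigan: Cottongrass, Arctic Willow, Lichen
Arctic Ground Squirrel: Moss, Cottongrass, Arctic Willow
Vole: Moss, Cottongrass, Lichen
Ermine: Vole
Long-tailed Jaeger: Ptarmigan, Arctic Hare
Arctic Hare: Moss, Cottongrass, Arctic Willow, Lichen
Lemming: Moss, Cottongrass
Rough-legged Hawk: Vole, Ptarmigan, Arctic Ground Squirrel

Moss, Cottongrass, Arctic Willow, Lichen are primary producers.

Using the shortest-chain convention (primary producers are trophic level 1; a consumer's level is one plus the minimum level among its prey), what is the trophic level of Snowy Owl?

Trophic level 3

Moss is a producer → level 1.
Arctic Ground Squirrel eats Moss → level 2.
Snowy Owl eats Arctic Ground Squirrel → level 3.
No prey of Snowy Owl is below level 2, so 3 is the minimum.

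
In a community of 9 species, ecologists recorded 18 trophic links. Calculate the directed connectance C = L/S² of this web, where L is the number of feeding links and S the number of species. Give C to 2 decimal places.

The web has S = 9 species and L = 18 feeding links.
C = L / S² = 18 / 81 = 0.2222 ≈ 0.22.

C = 0.22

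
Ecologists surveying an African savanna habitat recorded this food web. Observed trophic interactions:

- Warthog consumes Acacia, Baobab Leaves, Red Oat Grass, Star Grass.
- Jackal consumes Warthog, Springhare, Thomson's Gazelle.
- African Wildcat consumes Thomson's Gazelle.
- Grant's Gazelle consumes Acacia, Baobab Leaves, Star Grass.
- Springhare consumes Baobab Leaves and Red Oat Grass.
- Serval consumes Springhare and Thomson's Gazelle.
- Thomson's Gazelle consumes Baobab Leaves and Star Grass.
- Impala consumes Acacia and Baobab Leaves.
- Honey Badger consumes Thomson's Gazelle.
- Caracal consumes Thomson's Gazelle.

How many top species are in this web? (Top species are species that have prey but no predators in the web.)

Top species (has prey, but nothing eats it): Impala, Grant's Gazelle, African Wildcat, Jackal, Honey Badger, Caracal, Serval.
Count: 7.

7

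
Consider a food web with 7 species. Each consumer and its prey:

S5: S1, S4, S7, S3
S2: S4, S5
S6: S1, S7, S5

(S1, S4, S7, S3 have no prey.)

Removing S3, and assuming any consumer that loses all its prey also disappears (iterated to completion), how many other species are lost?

Remove S3.
Every predator of it retains at least one other prey: S5 still has S1, S4, S7.
No consumer loses all prey, so no secondary extinctions occur.

0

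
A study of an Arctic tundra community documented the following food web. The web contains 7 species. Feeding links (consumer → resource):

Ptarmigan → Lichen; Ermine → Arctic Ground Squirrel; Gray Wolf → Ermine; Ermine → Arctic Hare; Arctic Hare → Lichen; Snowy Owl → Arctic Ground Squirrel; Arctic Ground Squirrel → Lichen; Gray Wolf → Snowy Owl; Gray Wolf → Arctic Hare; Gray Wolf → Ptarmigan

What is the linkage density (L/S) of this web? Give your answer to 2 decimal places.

There are L = 10 links among S = 7 species.
L/S = 10/7 = 1.4286 ≈ 1.43.

L/S = 1.43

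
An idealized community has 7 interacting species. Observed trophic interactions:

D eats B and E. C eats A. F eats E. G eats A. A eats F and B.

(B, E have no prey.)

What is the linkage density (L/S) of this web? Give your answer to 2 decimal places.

L/S = 1.00

There are L = 7 links among S = 7 species.
L/S = 7/7 = 1.0000 ≈ 1.00.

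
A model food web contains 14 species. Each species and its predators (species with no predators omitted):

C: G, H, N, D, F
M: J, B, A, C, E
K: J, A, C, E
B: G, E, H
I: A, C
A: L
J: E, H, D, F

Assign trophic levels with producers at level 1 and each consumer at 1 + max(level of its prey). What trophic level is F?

Trophic level 3

M is a producer → level 1.
J eats M (level 1); other prey at levels: K 1 → level 2.
F eats J (level 2); other prey at levels: C 2 → level 3.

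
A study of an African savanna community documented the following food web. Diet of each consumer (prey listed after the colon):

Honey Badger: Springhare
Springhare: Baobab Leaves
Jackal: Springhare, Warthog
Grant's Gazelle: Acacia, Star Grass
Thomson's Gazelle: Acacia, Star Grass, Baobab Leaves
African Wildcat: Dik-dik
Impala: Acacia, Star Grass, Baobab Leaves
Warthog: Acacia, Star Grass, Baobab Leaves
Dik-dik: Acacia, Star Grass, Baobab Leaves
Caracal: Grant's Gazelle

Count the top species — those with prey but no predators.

Top species (has prey, but nothing eats it): Thomson's Gazelle, Impala, Honey Badger, Jackal, Caracal, African Wildcat.
Count: 6.

6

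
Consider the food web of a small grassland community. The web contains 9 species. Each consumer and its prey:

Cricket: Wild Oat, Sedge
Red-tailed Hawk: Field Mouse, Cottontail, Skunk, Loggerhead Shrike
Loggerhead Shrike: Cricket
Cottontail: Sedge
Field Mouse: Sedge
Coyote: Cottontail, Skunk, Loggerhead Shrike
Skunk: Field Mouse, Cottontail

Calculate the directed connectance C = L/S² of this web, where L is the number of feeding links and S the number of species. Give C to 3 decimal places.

C = 0.173

The web has S = 9 species and L = 14 feeding links.
C = L / S² = 14 / 81 = 0.1728 ≈ 0.173.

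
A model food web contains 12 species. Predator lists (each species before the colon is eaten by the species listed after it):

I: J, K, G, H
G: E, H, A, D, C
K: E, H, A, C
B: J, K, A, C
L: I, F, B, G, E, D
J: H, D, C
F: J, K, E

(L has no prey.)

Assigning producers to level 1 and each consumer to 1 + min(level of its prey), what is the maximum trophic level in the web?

3

Producers (level 1): L.
Following each consumer down to its lowest-level prey: L → I → H (levels 1 through 3).
All prey of H (I 2, G 2, J 3, K 3) are at level 2 or above, so H is at level 1 + 2 = 3.
Every consumer has at least one prey at level 2 or below, so none exceeds level 3.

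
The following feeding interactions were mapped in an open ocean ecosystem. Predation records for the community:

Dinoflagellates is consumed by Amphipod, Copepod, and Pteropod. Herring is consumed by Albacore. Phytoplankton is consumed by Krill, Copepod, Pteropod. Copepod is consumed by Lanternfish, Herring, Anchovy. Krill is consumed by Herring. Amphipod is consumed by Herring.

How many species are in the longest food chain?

One longest chain: Phytoplankton → Krill → Herring → Albacore.
It has 4 species and 3 links.

4 species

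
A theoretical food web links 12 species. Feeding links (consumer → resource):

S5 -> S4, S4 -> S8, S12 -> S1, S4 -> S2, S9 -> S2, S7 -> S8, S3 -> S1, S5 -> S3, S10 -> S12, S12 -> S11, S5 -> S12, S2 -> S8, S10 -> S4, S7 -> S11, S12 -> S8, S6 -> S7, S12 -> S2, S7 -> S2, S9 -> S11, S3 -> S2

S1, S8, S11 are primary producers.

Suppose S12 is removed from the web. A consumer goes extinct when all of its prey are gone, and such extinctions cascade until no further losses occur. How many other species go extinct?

Remove S12.
Every predator of it retains at least one other prey: S5 still has S4, S3; S10 still has S4.
No consumer loses all prey, so no secondary extinctions occur.

0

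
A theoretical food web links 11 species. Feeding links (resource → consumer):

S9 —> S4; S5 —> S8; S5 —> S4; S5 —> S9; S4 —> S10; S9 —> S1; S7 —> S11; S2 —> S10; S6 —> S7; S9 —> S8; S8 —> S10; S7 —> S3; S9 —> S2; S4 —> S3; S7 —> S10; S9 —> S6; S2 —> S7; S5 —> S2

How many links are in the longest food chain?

4 links

One longest chain: S5 → S9 → S6 → S7 → S11.
It has 5 species and 4 links.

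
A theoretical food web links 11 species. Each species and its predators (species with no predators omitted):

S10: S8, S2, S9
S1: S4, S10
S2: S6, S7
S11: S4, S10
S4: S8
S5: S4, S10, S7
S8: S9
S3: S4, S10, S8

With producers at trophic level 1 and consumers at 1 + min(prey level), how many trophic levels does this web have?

4

Producers (level 1): S1, S3, S5, S11.
Following each consumer down to its lowest-level prey: S1 → S10 → S2 → S6 (levels 1 through 4).
All prey of S6 (S2 3) are at level 3 or above, so S6 is at level 1 + 3 = 4.
Every consumer has at least one prey at level 3 or below, so none exceeds level 4.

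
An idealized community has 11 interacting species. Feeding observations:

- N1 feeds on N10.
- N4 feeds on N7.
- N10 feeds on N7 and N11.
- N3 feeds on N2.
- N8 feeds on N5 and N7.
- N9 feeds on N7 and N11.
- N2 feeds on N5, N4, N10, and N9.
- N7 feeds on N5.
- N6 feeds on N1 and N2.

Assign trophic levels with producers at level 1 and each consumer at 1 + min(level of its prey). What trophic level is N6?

N5 is a producer → level 1.
N2 eats N5 → level 2.
N6 eats N2 → level 3.
No prey of N6 is below level 2, so 3 is the minimum.

Trophic level 3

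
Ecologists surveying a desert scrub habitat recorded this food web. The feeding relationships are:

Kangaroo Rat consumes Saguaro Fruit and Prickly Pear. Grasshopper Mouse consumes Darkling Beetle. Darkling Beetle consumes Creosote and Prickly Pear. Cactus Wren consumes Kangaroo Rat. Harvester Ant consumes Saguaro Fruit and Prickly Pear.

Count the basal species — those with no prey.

Basal species (no prey listed): Creosote, Saguaro Fruit, Prickly Pear.
Count: 3.

3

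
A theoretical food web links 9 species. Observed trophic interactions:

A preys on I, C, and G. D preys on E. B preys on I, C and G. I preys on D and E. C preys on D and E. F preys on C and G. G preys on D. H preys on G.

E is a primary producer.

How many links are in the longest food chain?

3 links

One longest chain: E → D → G → H.
It has 4 species and 3 links.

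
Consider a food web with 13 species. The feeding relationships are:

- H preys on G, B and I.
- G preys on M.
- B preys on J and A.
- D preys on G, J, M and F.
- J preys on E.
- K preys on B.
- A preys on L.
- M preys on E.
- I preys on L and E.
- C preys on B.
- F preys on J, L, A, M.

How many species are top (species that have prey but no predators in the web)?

Top species (has prey, but nothing eats it): D, H, K, C.
Count: 4.

4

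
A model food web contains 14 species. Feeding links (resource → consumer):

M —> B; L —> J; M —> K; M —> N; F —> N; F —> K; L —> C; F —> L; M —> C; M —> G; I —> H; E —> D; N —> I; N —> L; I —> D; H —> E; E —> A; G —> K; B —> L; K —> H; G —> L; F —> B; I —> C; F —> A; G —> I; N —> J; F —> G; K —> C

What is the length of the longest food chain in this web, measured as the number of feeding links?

One longest chain: F → G → I → H → E → D.
It has 6 species and 5 links.

5 links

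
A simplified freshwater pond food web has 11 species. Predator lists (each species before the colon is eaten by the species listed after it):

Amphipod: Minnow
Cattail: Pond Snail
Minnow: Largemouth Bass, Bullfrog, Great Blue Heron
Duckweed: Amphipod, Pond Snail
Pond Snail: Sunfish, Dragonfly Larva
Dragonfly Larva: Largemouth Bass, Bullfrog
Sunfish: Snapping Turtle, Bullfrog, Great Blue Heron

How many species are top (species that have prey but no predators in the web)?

4

Top species (has prey, but nothing eats it): Snapping Turtle, Largemouth Bass, Bullfrog, Great Blue Heron.
Count: 4.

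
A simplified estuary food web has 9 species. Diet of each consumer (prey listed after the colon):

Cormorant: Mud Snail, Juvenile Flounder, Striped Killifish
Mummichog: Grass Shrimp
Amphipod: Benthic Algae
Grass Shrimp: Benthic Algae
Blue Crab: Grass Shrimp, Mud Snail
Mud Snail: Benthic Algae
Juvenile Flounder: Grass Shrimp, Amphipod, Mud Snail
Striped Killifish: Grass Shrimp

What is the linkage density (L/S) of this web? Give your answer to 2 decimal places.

L/S = 1.44

There are L = 13 links among S = 9 species.
L/S = 13/9 = 1.4444 ≈ 1.44.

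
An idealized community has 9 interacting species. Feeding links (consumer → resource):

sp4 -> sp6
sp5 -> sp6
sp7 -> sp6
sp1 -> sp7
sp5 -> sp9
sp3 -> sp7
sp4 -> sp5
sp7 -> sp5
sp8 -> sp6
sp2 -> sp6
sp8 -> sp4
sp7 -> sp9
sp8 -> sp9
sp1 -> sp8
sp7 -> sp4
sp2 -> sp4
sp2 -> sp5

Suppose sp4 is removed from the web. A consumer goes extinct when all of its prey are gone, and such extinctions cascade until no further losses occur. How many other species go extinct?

Remove sp4.
Every predator of it retains at least one other prey: sp2 still has sp6, sp5; sp7 still has sp9, sp6, sp5; sp8 still has sp9, sp6.
No consumer loses all prey, so no secondary extinctions occur.

0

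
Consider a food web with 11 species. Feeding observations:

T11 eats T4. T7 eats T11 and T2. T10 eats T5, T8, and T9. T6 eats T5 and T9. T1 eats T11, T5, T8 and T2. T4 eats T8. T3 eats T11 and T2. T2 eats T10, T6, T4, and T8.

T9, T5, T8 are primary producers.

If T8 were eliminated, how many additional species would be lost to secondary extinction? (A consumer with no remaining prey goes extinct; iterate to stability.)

2

Remove T8.
Round 1: T4 (all prey gone) → extinct.
Round 2: T11 (all prey gone) → extinct.
No further losses. Total secondary extinctions: 2.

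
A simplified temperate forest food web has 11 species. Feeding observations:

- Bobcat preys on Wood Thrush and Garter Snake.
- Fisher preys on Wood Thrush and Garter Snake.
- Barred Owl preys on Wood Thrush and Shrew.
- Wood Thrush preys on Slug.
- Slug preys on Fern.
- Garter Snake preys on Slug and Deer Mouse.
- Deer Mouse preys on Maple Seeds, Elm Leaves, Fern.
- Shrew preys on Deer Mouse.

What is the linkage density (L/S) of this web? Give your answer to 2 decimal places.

There are L = 14 links among S = 11 species.
L/S = 14/11 = 1.2727 ≈ 1.27.

L/S = 1.27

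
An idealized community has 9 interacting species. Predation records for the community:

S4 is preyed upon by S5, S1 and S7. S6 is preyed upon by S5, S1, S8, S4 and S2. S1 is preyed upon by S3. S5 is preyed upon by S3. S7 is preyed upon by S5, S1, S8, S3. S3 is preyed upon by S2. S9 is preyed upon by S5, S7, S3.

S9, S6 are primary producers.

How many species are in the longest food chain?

One longest chain: S6 → S4 → S7 → S1 → S3 → S2.
It has 6 species and 5 links.

6 species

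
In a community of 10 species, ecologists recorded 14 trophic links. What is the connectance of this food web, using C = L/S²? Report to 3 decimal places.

The web has S = 10 species and L = 14 feeding links.
C = L / S² = 14 / 100 = 0.1400 ≈ 0.140.

C = 0.140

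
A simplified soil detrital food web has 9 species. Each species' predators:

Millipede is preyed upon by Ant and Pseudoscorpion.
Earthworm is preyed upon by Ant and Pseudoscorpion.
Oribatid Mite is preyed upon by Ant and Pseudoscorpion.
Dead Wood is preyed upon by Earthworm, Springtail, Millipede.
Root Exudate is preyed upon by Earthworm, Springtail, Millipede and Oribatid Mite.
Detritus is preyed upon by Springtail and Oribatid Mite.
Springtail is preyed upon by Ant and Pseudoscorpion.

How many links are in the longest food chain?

2 links

One longest chain: Detritus → Oribatid Mite → Pseudoscorpion.
It has 3 species and 2 links.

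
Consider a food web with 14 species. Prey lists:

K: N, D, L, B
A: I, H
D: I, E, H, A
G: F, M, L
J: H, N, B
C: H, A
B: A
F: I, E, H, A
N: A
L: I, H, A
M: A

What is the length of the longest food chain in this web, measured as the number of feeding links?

3 links

One longest chain: I → A → L → K.
It has 4 species and 3 links.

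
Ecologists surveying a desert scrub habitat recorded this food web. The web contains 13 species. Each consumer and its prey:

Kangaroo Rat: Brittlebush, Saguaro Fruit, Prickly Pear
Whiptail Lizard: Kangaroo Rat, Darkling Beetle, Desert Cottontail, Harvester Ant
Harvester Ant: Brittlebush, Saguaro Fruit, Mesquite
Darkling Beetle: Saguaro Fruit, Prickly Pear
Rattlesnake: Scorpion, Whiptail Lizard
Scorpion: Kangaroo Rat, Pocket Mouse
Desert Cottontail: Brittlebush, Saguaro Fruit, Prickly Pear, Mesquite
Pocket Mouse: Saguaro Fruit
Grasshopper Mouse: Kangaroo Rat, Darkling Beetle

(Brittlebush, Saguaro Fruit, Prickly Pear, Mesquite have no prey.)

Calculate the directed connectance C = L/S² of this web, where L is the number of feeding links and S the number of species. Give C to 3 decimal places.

C = 0.136

The web has S = 13 species and L = 23 feeding links.
C = L / S² = 23 / 169 = 0.1361 ≈ 0.136.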